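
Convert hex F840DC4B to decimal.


F840DC4B hex = 4165000267 decimal

4165000267


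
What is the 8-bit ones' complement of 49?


49 ^ 255 = 206

206


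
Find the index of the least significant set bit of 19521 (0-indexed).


0b100110001000001. Lowest set bit at position 0

0


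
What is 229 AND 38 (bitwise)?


0b11100101 & 0b100110 = 0b100100 = 36

36


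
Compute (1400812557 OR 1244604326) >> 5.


Step 1: 1400812557 | 1244604326 = 1535096751
Step 2: 1535096751 >> 5 = 47971773

47971773


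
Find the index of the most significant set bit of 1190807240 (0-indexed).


0b1000110111110100100011011001000. Highest set bit at position 30

30


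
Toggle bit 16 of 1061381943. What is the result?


1061381943 ^ (1 << 16) = 1061381943 ^ 65536 = 1061316407

1061316407


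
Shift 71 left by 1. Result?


0b1000111 << 1 = 0b10001110 = 142

142


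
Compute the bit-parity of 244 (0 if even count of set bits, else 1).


0b11110100 has 5 ones => parity 1

1


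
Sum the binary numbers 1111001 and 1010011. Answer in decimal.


1111001 + 1010011 = 11001100 = 204

204


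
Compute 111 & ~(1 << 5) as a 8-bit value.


111 & ~(1 << 5) = 79

79


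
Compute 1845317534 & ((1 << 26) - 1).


1845317534 & 67108863 = 33378206

33378206


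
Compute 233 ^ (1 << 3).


233 ^ (1 << 3) = 233 ^ 8 = 225

225


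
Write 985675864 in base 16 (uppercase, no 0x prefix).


985675864 = 3AC03858 hex

3AC03858


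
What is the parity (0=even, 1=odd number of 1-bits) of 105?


0b1101001 has 4 ones => parity 0

0


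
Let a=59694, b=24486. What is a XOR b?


59694 ^ 24486 = 46728

46728


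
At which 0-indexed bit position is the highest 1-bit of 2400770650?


0b10001111000110001101101001011010. Highest set bit at position 31

31


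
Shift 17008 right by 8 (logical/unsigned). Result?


0b100001001110000 >> 8 = 0b1000010 = 66

66


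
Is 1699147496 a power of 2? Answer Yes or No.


0b1100101010001101110111011101000. Multiple bits set => No

No


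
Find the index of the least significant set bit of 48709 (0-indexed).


0b1011111001000101. Lowest set bit at position 0

0


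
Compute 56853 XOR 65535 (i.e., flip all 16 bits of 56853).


56853 ^ 65535 = 8682

8682


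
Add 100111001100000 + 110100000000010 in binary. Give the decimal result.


100111001100000 + 110100000000010 = 1011011001100010 = 46690

46690


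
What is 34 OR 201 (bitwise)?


0b100010 | 0b11001001 = 0b11101011 = 235

235


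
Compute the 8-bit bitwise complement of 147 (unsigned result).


~0b10010011 = 0b1101100 = 108 (8-bit unsigned)

108


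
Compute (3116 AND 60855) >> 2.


Step 1: 3116 & 60855 = 3108
Step 2: 3108 >> 2 = 777

777


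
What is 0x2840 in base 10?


2840 hex = 10304 decimal

10304


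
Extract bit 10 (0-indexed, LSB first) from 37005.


0b1001000010001101, position 10 = 0

0


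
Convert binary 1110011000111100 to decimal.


1110011000111100 in decimal = 58940

58940


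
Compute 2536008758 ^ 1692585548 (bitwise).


0b10010111001010000110110000110110 ^ 0b1100100111000101100111001001100 = 0b11110011110010101010001001111010 = 4090143354

4090143354


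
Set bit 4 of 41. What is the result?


41 | (1 << 4) = 41 | 16 = 57

57


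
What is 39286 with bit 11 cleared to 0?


39286 & ~(1 << 11) = 37238

37238


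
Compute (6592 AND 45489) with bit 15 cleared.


Step 1: 6592 & 45489 = 4480
Step 2: 4480 & ~(1 << 15) = 4480

4480


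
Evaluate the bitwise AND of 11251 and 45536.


0b10101111110011 & 0b1011000111100000 = 0b10000111100000 = 8672

8672


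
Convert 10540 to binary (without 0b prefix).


10540 = 10100100101100 in binary

10100100101100


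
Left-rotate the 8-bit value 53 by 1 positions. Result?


Rotate 0b110101 left by 1 (8-bit) = 0b1101010 = 106

106


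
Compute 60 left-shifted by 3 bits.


0b111100 << 3 = 0b111100000 = 480

480


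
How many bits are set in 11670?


0b10110110010110 has 8 set bits

8


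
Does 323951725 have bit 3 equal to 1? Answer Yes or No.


0b10011010011110001110001101101, bit 3 = 1. Yes

Yes


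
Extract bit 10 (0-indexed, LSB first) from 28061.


0b110110110011101, position 10 = 1

1


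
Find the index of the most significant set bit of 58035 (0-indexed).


0b1110001010110011. Highest set bit at position 15

15


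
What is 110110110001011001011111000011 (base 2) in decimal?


110110110001011001011111000011 in decimal = 918919107

918919107


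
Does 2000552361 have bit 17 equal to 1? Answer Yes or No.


0b1110111001111100000000110101001, bit 17 = 1. Yes

Yes


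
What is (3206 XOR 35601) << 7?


Step 1: 3206 ^ 35601 = 34711
Step 2: 34711 << 7 = 4443008

4443008


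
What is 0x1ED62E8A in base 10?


1ED62E8A hex = 517353098 decimal

517353098


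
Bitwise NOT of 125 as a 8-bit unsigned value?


~0b1111101 = 0b10000010 = 130 (8-bit unsigned)

130


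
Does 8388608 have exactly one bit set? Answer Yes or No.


0b100000000000000000000000. Only one bit set => Yes

Yes


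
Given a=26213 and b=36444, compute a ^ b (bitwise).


26213 ^ 36444 = 59449

59449


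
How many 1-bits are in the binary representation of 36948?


0b1001000001010100 has 5 set bits

5


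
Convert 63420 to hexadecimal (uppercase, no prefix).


63420 = F7BC hex

F7BC


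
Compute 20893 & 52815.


0b101000110011101 & 0b1100111001001111 = 0b100000000001101 = 16397

16397


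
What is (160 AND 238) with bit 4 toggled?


Step 1: 160 & 238 = 160
Step 2: 160 ^ (1 << 4) = 160 ^ 16 = 176

176


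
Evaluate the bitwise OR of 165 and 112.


0b10100101 | 0b1110000 = 0b11110101 = 245

245


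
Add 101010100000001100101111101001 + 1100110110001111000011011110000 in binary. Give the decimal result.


101010100000001100101111101001 + 1100110110001111000011011110000 = 10010001010010000101001011011001 = 2437436121

2437436121


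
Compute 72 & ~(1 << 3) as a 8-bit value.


72 & ~(1 << 3) = 64

64


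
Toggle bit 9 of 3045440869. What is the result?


3045440869 ^ (1 << 9) = 3045440869 ^ 512 = 3045441381

3045441381


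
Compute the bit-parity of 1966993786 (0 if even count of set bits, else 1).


0b1110101001111011111000101111010 has 20 ones => parity 0

0


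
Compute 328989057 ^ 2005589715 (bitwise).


0b10011100110111111100110000001 ^ 0b1110111100010101101111011010011 = 0b1100100000100010010011101010010 = 1678845778

1678845778


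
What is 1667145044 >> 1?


0b1100011010111101001110101010100 >> 1 = 0b110001101011110100111010101010 = 833572522

833572522


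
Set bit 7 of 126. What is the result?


126 | (1 << 7) = 126 | 128 = 254

254


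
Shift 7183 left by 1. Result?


0b1110000001111 << 1 = 0b11100000011110 = 14366

14366


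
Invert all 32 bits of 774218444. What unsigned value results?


774218444 ^ 4294967295 = 3520748851

3520748851


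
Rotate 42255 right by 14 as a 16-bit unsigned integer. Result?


Rotate 0b1010010100001111 right by 14 (16-bit) = 0b1001010000111110 = 37950

37950


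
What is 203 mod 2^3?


203 & 7 = 3

3


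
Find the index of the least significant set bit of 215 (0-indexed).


0b11010111. Lowest set bit at position 0

0


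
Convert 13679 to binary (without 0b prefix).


13679 = 11010101101111 in binary

11010101101111


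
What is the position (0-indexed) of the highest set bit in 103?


0b1100111. Highest set bit at position 6

6


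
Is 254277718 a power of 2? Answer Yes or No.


0b1111001001111111100001010110. Multiple bits set => No

No


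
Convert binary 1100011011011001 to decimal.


1100011011011001 in decimal = 50905

50905


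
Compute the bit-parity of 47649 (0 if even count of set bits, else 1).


0b1011101000100001 has 7 ones => parity 1

1


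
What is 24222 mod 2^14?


24222 & 16383 = 7838

7838


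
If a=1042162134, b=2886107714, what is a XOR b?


1042162134 ^ 2886107714 = 2451088276

2451088276


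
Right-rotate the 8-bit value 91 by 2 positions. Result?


Rotate 0b1011011 right by 2 (8-bit) = 0b11010110 = 214

214


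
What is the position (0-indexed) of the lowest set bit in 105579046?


0b110010010110000001000100110. Lowest set bit at position 1

1


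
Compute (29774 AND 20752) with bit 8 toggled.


Step 1: 29774 & 20752 = 20480
Step 2: 20480 ^ (1 << 8) = 20480 ^ 256 = 20736

20736


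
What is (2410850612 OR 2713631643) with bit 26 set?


Step 1: 2410850612 | 2713631643 = 2948512703
Step 2: 2948512703 | (1 << 26) = 2948512703 | 67108864 = 2948512703

2948512703


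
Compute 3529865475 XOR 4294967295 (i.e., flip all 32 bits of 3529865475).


3529865475 ^ 4294967295 = 765101820

765101820


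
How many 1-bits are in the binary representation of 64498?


0b1111101111110010 has 12 set bits

12


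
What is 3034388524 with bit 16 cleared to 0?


3034388524 & ~(1 << 16) = 3034322988

3034322988


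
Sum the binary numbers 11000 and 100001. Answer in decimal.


11000 + 100001 = 111001 = 57

57


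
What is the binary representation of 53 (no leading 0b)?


53 = 110101 in binary

110101


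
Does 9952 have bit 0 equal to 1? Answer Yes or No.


0b10011011100000, bit 0 = 0. No

No


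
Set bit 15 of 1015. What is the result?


1015 | (1 << 15) = 1015 | 32768 = 33783

33783


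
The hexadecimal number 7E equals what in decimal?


7E hex = 126 decimal

126


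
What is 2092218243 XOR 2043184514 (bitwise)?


0b1111100101101001011011110000011 ^ 0b1111001110010001000010110000010 = 0b101011111000011001000000001 = 92025345

92025345


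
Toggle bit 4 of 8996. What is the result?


8996 ^ (1 << 4) = 8996 ^ 16 = 9012

9012


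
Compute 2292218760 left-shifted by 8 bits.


0b10001000101000000111101110001000 << 8 = 0b1000100010100000011110111000100000000000 = 586808002560

586808002560


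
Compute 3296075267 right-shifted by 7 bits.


0b11000100011101100001111000000011 >> 7 = 0b1100010001110110000111100 = 25750588

25750588


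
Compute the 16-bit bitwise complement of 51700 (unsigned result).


~0b1100100111110100 = 0b11011000001011 = 13835 (16-bit unsigned)

13835


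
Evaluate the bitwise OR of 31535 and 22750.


0b111101100101111 | 0b101100011011110 = 0b111101111111111 = 31743

31743


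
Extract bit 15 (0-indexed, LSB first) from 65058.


0b1111111000100010, position 15 = 1

1


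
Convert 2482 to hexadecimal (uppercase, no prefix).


2482 = 9B2 hex

9B2


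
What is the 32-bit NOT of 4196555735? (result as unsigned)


~0b11111010001000100101101111010111 = 0b101110111011010010000101000 = 98411560 (32-bit unsigned)

98411560


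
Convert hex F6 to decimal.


F6 hex = 246 decimal

246


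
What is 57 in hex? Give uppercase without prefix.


57 = 39 hex

39


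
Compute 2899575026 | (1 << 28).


2899575026 | (1 << 28) = 2899575026 | 268435456 = 3168010482

3168010482


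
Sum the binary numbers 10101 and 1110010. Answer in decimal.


10101 + 1110010 = 10000111 = 135

135


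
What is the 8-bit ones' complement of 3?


3 ^ 255 = 252

252


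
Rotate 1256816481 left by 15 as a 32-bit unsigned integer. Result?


Rotate 0b1001010111010010111111101100001 left by 15 (32-bit) = 0b10111111101100001010010101110100 = 3216024948

3216024948


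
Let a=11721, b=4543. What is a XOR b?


11721 ^ 4543 = 15478

15478


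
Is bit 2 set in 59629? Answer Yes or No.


0b1110100011101101, bit 2 = 1. Yes

Yes


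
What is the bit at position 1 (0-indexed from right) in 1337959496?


0b1001111101111111010010001001000, position 1 = 0

0


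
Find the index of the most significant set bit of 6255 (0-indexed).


0b1100001101111. Highest set bit at position 12

12


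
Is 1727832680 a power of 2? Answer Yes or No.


0b1100110111111001010001001101000. Multiple bits set => No

No


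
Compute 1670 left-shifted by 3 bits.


0b11010000110 << 3 = 0b11010000110000 = 13360

13360


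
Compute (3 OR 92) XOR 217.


Step 1: 3 | 92 = 95
Step 2: 95 ^ 217 = 134

134


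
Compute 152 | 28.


0b10011000 | 0b11100 = 0b10011100 = 156

156


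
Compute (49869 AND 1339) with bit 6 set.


Step 1: 49869 & 1339 = 9
Step 2: 9 | (1 << 6) = 9 | 64 = 73

73


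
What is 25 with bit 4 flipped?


25 ^ (1 << 4) = 25 ^ 16 = 9

9


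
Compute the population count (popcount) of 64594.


0b1111110001010010 has 9 set bits

9


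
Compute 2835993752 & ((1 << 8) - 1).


2835993752 & 255 = 152

152


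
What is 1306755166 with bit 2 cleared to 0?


1306755166 & ~(1 << 2) = 1306755162

1306755162


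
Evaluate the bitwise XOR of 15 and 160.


0b1111 ^ 0b10100000 = 0b10101111 = 175

175


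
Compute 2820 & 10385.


0b101100000100 & 0b10100010010001 = 0b100000000000 = 2048

2048


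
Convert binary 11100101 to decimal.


11100101 in decimal = 229

229


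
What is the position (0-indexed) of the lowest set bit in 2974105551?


0b10110001010001010011111111001111. Lowest set bit at position 0

0


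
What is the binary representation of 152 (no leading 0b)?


152 = 10011000 in binary

10011000


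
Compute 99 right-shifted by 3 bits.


0b1100011 >> 3 = 0b1100 = 12

12


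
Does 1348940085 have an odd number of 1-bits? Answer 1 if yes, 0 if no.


0b1010000011001110011000100110101 has 14 ones => parity 0

0


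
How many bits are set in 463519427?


0b11011101000001011111011000011 has 16 set bits

16


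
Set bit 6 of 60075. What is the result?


60075 | (1 << 6) = 60075 | 64 = 60139

60139


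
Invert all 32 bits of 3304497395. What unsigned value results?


3304497395 ^ 4294967295 = 990469900

990469900


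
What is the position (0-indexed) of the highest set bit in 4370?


0b1000100010010. Highest set bit at position 12

12


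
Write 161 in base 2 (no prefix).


161 = 10100001 in binary

10100001


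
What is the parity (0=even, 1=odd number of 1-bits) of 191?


0b10111111 has 7 ones => parity 1

1


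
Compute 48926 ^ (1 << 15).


48926 ^ (1 << 15) = 48926 ^ 32768 = 16158

16158


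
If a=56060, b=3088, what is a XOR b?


56060 ^ 3088 = 55020

55020


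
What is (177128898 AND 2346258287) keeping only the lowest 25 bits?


Step 1: 177128898 & 2346258287 = 176686402
Step 2: 176686402 & 33554431 = 8914242

8914242


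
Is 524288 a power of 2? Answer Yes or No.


0b10000000000000000000. Only one bit set => Yes

Yes


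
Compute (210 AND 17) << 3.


Step 1: 210 & 17 = 16
Step 2: 16 << 3 = 128

128


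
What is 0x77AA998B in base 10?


77AA998B hex = 2007669131 decimal

2007669131


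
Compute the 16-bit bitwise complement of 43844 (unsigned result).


~0b1010101101000100 = 0b101010010111011 = 21691 (16-bit unsigned)

21691


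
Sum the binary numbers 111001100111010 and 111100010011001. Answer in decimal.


111001100111010 + 111100010011001 = 1110101111010011 = 60371

60371


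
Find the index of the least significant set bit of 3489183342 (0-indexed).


0b11001111111110001011011001101110. Lowest set bit at position 1

1


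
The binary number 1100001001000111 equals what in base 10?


1100001001000111 in decimal = 49735

49735


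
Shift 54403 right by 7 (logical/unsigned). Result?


0b1101010010000011 >> 7 = 0b110101001 = 425

425


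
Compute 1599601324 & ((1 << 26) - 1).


1599601324 & 67108863 = 56097452

56097452


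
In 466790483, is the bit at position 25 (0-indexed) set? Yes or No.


0b11011110100101010100001010011, bit 25 = 1. Yes

Yes


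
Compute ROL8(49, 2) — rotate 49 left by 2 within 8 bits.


Rotate 0b110001 left by 2 (8-bit) = 0b11000100 = 196

196


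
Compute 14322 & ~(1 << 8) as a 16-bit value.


14322 & ~(1 << 8) = 14066

14066


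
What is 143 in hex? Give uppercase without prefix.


143 = 8F hex

8F


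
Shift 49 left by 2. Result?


0b110001 << 2 = 0b11000100 = 196

196


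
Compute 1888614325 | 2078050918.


0b1110000100100011111011110110101 | 0b1111011110111001000101001100110 = 0b1111011110111011111111111110111 = 2078146551

2078146551


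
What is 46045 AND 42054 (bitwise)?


0b1011001111011101 & 0b1010010001000110 = 0b1010000001000100 = 41028

41028


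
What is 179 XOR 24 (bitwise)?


0b10110011 ^ 0b11000 = 0b10101011 = 171

171


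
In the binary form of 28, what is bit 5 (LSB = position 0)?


0b11100, position 5 = 0

0


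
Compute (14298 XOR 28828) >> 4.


Step 1: 14298 ^ 28828 = 18246
Step 2: 18246 >> 4 = 1140

1140


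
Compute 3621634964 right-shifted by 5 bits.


0b11010111110111011100001110010100 >> 5 = 0b110101111101110111000011100 = 113176092

113176092


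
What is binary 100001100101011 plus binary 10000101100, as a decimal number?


100001100101011 + 10000101100 = 100011101010111 = 18263

18263


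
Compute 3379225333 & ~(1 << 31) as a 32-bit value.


3379225333 & ~(1 << 31) = 1231741685

1231741685


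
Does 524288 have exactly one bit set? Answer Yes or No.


0b10000000000000000000. Only one bit set => Yes

Yes


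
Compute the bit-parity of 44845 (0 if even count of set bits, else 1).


0b1010111100101101 has 10 ones => parity 0

0


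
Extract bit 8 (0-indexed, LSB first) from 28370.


0b110111011010010, position 8 = 0

0


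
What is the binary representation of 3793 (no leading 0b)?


3793 = 111011010001 in binary

111011010001


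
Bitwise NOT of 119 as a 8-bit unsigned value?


~0b1110111 = 0b10001000 = 136 (8-bit unsigned)

136


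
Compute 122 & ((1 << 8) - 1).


122 & 255 = 122

122


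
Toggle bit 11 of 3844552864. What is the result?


3844552864 ^ (1 << 11) = 3844552864 ^ 2048 = 3844550816

3844550816


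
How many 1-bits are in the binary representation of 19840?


0b100110110000000 has 5 set bits

5


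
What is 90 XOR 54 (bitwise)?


0b1011010 ^ 0b110110 = 0b1101100 = 108

108


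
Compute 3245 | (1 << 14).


3245 | (1 << 14) = 3245 | 16384 = 19629

19629


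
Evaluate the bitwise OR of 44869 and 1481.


0b1010111101000101 | 0b10111001001 = 0b1010111111001101 = 45005

45005


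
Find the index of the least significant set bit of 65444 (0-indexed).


0b1111111110100100. Lowest set bit at position 2

2


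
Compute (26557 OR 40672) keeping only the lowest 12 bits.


Step 1: 26557 | 40672 = 65533
Step 2: 65533 & 4095 = 4093

4093


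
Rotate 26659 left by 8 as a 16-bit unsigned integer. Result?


Rotate 0b110100000100011 left by 8 (16-bit) = 0b10001101101000 = 9064

9064


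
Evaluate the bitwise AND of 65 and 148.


0b1000001 & 0b10010100 = 0b0 = 0

0


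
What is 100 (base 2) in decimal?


100 in decimal = 4

4


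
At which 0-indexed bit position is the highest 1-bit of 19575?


0b100110001110111. Highest set bit at position 14

14


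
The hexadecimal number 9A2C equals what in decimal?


9A2C hex = 39468 decimal

39468


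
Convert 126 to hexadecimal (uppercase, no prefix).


126 = 7E hex

7E


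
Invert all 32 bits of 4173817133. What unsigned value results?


4173817133 ^ 4294967295 = 121150162

121150162


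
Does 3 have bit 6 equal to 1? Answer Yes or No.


0b11, bit 6 = 0. No

No


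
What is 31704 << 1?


0b111101111011000 << 1 = 0b1111011110110000 = 63408

63408


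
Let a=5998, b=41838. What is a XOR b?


5998 ^ 41838 = 46080

46080


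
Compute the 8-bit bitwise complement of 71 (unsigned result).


~0b1000111 = 0b10111000 = 184 (8-bit unsigned)

184


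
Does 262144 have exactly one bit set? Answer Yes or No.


0b1000000000000000000. Only one bit set => Yes

Yes


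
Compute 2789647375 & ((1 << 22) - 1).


2789647375 & 4194303 = 435215

435215


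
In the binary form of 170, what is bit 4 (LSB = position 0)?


0b10101010, position 4 = 0

0


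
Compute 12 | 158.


0b1100 | 0b10011110 = 0b10011110 = 158

158


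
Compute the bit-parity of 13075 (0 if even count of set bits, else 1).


0b11001100010011 has 7 ones => parity 1

1


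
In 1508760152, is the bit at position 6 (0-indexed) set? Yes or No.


0b1011001111011011101101001011000, bit 6 = 1. Yes

Yes


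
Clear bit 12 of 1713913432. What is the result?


1713913432 & ~(1 << 12) = 1713909336

1713909336


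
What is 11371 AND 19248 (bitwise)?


0b10110001101011 & 0b100101100110000 = 0b100000100000 = 2080

2080


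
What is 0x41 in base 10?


41 hex = 65 decimal

65


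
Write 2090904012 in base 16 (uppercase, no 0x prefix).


2090904012 = 7CA0A9CC hex

7CA0A9CC


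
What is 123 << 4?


0b1111011 << 4 = 0b11110110000 = 1968

1968


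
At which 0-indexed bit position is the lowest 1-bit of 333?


0b101001101. Lowest set bit at position 0

0


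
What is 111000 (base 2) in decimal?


111000 in decimal = 56

56


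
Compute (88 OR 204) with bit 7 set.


Step 1: 88 | 204 = 220
Step 2: 220 | (1 << 7) = 220 | 128 = 220

220


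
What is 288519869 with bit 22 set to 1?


288519869 | (1 << 22) = 288519869 | 4194304 = 292714173

292714173


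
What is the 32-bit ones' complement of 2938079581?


2938079581 ^ 4294967295 = 1356887714

1356887714


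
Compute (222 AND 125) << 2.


Step 1: 222 & 125 = 92
Step 2: 92 << 2 = 368

368


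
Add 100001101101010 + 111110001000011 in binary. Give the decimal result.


100001101101010 + 111110001000011 = 1011111110101101 = 49069

49069


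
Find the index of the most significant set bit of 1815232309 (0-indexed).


0b1101100001100100011111100110101. Highest set bit at position 30

30


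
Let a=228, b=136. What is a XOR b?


228 ^ 136 = 108

108


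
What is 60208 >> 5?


0b1110101100110000 >> 5 = 0b11101011001 = 1881

1881


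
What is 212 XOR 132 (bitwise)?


0b11010100 ^ 0b10000100 = 0b1010000 = 80

80


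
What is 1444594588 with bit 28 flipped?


1444594588 ^ (1 << 28) = 1444594588 ^ 268435456 = 1176159132

1176159132


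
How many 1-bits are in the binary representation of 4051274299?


0b11110001011110011000101000111011 has 18 set bits

18


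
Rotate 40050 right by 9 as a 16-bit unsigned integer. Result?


Rotate 0b1001110001110010 right by 9 (16-bit) = 0b11100101001110 = 14670

14670


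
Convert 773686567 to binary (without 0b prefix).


773686567 = 101110000111011000010100100111 in binary

101110000111011000010100100111


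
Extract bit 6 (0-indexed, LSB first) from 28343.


0b110111010110111, position 6 = 0

0


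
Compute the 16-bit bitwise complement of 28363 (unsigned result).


~0b110111011001011 = 0b1001000100110100 = 37172 (16-bit unsigned)

37172


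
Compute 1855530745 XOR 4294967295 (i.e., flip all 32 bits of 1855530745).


1855530745 ^ 4294967295 = 2439436550

2439436550


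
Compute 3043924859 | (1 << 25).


3043924859 | (1 << 25) = 3043924859 | 33554432 = 3077479291

3077479291


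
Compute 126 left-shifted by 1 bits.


0b1111110 << 1 = 0b11111100 = 252

252


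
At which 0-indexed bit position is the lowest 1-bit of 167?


0b10100111. Lowest set bit at position 0

0


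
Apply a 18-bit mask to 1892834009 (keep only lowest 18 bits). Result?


1892834009 & 262143 = 154329

154329


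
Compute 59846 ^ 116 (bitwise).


0b1110100111000110 ^ 0b1110100 = 0b1110100110110010 = 59826

59826


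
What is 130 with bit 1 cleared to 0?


130 & ~(1 << 1) = 128

128


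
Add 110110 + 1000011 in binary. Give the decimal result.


110110 + 1000011 = 1111001 = 121

121


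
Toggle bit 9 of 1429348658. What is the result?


1429348658 ^ (1 << 9) = 1429348658 ^ 512 = 1429349170

1429349170


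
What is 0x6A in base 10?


6A hex = 106 decimal

106


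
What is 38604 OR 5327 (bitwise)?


0b1001011011001100 | 0b1010011001111 = 0b1001011011001111 = 38607

38607


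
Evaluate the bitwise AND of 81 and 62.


0b1010001 & 0b111110 = 0b10000 = 16

16


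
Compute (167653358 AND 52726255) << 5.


Step 1: 167653358 & 52726255 = 19139054
Step 2: 19139054 << 5 = 612449728

612449728


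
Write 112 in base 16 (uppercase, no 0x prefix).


112 = 70 hex

70


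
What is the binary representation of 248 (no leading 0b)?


248 = 11111000 in binary

11111000


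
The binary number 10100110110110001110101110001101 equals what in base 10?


10100110110110001110101110001101 in decimal = 2799233933

2799233933


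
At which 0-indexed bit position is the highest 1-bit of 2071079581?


0b1111011011100100010101010011101. Highest set bit at position 30

30


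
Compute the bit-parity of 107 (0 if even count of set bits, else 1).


0b1101011 has 5 ones => parity 1

1


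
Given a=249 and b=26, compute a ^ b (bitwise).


249 ^ 26 = 227

227


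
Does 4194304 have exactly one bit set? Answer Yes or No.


0b10000000000000000000000. Only one bit set => Yes

Yes


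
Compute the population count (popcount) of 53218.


0b1100111111100010 has 10 set bits

10


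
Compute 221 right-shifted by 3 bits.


0b11011101 >> 3 = 0b11011 = 27

27


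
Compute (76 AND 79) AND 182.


Step 1: 76 & 79 = 76
Step 2: 76 & 182 = 4

4


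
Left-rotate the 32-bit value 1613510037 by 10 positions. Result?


Rotate 0b1100000001011000011010110010101 left by 10 (32-bit) = 0b10110000110101100101010110000000 = 2966836608

2966836608


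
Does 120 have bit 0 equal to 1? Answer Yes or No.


0b1111000, bit 0 = 0. No

No


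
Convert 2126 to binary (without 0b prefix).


2126 = 100001001110 in binary

100001001110


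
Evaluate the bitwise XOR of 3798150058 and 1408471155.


0b11100010011000110010101110101010 ^ 0b1010011111100111001000001110011 = 0b10110001100100001011101111011001 = 2979052505

2979052505


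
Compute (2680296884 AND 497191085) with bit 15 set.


Step 1: 2680296884 & 497191085 = 495059108
Step 2: 495059108 | (1 << 15) = 495059108 | 32768 = 495091876

495091876


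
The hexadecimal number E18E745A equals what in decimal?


E18E745A hex = 3784209498 decimal

3784209498


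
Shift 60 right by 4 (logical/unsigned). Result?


0b111100 >> 4 = 0b11 = 3

3


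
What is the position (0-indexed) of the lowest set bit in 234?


0b11101010. Lowest set bit at position 1

1


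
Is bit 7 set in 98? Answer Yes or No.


0b1100010, bit 7 = 0. No

No


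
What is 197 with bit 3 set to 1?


197 | (1 << 3) = 197 | 8 = 205

205


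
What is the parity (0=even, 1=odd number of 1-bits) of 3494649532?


0b11010000010011000001111010111100 has 15 ones => parity 1

1


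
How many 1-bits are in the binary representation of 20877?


0b101000110001101 has 7 set bits

7


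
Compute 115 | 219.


0b1110011 | 0b11011011 = 0b11111011 = 251

251


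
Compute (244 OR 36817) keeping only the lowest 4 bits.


Step 1: 244 | 36817 = 36853
Step 2: 36853 & 15 = 5

5


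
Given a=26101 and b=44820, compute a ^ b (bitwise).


26101 ^ 44820 = 51937

51937


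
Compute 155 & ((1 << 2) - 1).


155 & 3 = 3

3


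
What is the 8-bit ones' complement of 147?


147 ^ 255 = 108

108


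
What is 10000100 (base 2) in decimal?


10000100 in decimal = 132

132


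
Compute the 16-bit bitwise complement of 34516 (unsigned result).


~0b1000011011010100 = 0b111100100101011 = 31019 (16-bit unsigned)

31019


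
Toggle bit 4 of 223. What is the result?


223 ^ (1 << 4) = 223 ^ 16 = 207

207


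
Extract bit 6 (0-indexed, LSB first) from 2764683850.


0b10100100110010011011101001001010, position 6 = 1

1


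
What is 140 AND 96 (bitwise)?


0b10001100 & 0b1100000 = 0b0 = 0

0


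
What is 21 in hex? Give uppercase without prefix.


21 = 15 hex

15


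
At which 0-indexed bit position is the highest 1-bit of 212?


0b11010100. Highest set bit at position 7

7


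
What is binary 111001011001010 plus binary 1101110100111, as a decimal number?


111001011001010 + 1101110100111 = 1000111001110001 = 36465

36465


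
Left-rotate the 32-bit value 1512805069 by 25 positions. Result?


Rotate 0b1011010001010111001001011001101 left by 25 (32-bit) = 0b10011010101101000101011100100101 = 2595510053

2595510053


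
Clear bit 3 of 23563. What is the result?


23563 & ~(1 << 3) = 23555

23555


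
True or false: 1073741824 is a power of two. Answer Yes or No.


0b1000000000000000000000000000000. Only one bit set => Yes

Yes


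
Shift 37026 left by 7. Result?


0b1001000010100010 << 7 = 0b10010000101000100000000 = 4739328

4739328


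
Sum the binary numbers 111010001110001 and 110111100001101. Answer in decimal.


111010001110001 + 110111100001101 = 1110001101111110 = 58238

58238


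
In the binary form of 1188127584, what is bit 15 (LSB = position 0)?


0b1000110110100010110001101100000, position 15 = 0

0


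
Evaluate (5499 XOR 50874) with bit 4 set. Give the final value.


Step 1: 5499 ^ 50874 = 54209
Step 2: 54209 | (1 << 4) = 54209 | 16 = 54225

54225


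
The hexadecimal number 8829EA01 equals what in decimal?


8829EA01 hex = 2284448257 decimal

2284448257


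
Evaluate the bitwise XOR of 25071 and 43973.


0b110000111101111 ^ 0b1010101111000101 = 0b1100101000101010 = 51754

51754


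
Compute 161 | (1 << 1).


161 | (1 << 1) = 161 | 2 = 163

163


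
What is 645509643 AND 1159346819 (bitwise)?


0b100110011110011011001000001011 & 0b1000101000110100011101010000011 = 0b100000110000011001000000011 = 68694531

68694531


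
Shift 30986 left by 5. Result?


0b111100100001010 << 5 = 0b11110010000101000000 = 991552

991552


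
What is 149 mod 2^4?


149 & 15 = 5

5


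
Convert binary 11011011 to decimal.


11011011 in decimal = 219

219


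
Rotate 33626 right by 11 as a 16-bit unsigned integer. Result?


Rotate 0b1000001101011010 right by 11 (16-bit) = 0b110101101010000 = 27472

27472


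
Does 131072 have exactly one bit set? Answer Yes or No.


0b100000000000000000. Only one bit set => Yes

Yes


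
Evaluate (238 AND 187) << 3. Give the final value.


Step 1: 238 & 187 = 170
Step 2: 170 << 3 = 1360

1360


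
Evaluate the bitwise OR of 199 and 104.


0b11000111 | 0b1101000 = 0b11101111 = 239

239


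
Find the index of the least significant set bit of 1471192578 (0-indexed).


0b1010111101100001001111000000010. Lowest set bit at position 1

1


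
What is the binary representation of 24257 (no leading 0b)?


24257 = 101111011000001 in binary

101111011000001


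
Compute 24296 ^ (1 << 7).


24296 ^ (1 << 7) = 24296 ^ 128 = 24168

24168


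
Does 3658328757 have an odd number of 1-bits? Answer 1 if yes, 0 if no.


0b11011010000011011010101010110101 has 17 ones => parity 1

1


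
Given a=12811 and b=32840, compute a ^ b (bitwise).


12811 ^ 32840 = 45635

45635


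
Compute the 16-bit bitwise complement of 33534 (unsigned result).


~0b1000001011111110 = 0b111110100000001 = 32001 (16-bit unsigned)

32001


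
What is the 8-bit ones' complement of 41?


41 ^ 255 = 214

214


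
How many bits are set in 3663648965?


0b11011010010111101101100011000101 has 18 set bits

18


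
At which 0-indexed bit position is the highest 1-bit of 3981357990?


0b11101101010011101011001110100110. Highest set bit at position 31

31


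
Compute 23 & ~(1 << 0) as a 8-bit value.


23 & ~(1 << 0) = 22

22


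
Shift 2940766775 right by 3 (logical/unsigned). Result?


0b10101111010010001000101000110111 >> 3 = 0b10101111010010001000101000110 = 367595846

367595846


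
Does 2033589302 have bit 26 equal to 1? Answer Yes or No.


0b1111001001101100001110000110110, bit 26 = 0. No

No


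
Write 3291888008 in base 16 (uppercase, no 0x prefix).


3291888008 = C4363988 hex

C4363988


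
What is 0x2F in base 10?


2F hex = 47 decimal

47


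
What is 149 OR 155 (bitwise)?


0b10010101 | 0b10011011 = 0b10011111 = 159

159


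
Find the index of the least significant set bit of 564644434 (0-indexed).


0b100001101001111100101001010010. Lowest set bit at position 1

1


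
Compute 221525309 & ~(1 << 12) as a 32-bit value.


221525309 & ~(1 << 12) = 221521213

221521213


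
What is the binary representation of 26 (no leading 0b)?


26 = 11010 in binary

11010


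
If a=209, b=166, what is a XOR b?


209 ^ 166 = 119

119


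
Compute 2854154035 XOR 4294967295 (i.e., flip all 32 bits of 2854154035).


2854154035 ^ 4294967295 = 1440813260

1440813260


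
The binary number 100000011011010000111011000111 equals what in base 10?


100000011011010000111011000111 in decimal = 544018119

544018119


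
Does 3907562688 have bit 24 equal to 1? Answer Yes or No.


0b11101000111010001010110011000000, bit 24 = 0. No

No


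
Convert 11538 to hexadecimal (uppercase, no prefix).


11538 = 2D12 hex

2D12


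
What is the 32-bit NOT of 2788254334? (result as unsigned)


~0b10100110001100010110001001111110 = 0b1011001110011101001110110000001 = 1506712961 (32-bit unsigned)

1506712961


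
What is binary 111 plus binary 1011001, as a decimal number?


111 + 1011001 = 1100000 = 96

96


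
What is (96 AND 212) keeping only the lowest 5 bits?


Step 1: 96 & 212 = 64
Step 2: 64 & 31 = 0

0


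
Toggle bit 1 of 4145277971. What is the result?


4145277971 ^ (1 << 1) = 4145277971 ^ 2 = 4145277969

4145277969


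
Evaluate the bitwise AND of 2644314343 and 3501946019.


0b10011101100111010000100011100111 & 0b11010000101110110111010010100011 = 0b10010000100110010000000010100011 = 2425946275

2425946275


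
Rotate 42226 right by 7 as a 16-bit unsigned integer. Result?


Rotate 0b1010010011110010 right by 7 (16-bit) = 0b1110010101001001 = 58697

58697


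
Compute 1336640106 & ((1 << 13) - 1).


1336640106 & 8191 = 618

618


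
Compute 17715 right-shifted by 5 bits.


0b100010100110011 >> 5 = 0b1000101001 = 553

553


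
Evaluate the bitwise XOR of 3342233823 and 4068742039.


0b11000111001101100111000011011111 ^ 0b11110010100001000001001110010111 = 0b110101101100100110001101001000 = 900883272

900883272


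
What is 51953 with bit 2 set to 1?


51953 | (1 << 2) = 51953 | 4 = 51957

51957


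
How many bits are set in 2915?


0b101101100011 has 7 set bits

7


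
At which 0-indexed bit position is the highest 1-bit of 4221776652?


0b11111011101000110011001100001100. Highest set bit at position 31

31


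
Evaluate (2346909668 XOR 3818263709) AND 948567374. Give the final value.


Step 1: 2346909668 ^ 3818263709 = 1752492921
Step 2: 1752492921 & 948567374 = 671148360

671148360


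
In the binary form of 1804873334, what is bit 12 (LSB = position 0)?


0b1101011100101000010111001110110, position 12 = 0

0


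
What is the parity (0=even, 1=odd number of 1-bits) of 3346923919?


0b11000111011111100000000110001111 has 17 ones => parity 1

1


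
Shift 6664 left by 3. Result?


0b1101000001000 << 3 = 0b1101000001000000 = 53312

53312


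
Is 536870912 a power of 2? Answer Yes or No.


0b100000000000000000000000000000. Only one bit set => Yes

Yes


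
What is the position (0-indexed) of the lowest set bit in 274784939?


0b10000011000001110001010101011. Lowest set bit at position 0

0


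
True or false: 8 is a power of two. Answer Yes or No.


0b1000. Only one bit set => Yes

Yes


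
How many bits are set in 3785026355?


0b11100001100110101110101100110011 has 18 set bits

18


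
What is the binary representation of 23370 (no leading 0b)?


23370 = 101101101001010 in binary

101101101001010


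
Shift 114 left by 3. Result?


0b1110010 << 3 = 0b1110010000 = 912

912


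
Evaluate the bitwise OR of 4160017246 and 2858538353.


0b11110111111101001101001101011110 | 0b10101010011000011101010101110001 = 0b11111111111101011101011101111111 = 4294301567

4294301567


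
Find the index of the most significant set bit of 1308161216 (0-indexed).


0b1001101111110001111010011000000. Highest set bit at position 30

30


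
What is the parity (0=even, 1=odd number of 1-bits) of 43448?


0b1010100110111000 has 8 ones => parity 0

0


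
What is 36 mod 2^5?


36 & 31 = 4

4


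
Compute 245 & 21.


0b11110101 & 0b10101 = 0b10101 = 21

21


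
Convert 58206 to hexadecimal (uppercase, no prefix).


58206 = E35E hex

E35E


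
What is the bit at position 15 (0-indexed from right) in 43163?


0b1010100010011011, position 15 = 1

1


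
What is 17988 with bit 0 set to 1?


17988 | (1 << 0) = 17988 | 1 = 17989

17989


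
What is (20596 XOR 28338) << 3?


Step 1: 20596 ^ 28338 = 16070
Step 2: 16070 << 3 = 128560

128560


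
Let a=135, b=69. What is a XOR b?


135 ^ 69 = 194

194


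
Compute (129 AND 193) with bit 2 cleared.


Step 1: 129 & 193 = 129
Step 2: 129 & ~(1 << 2) = 129

129


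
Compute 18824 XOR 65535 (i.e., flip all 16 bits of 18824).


18824 ^ 65535 = 46711

46711


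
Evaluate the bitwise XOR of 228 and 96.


0b11100100 ^ 0b1100000 = 0b10000100 = 132

132


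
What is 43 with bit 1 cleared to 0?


43 & ~(1 << 1) = 41

41


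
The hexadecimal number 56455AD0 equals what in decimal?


56455AD0 hex = 1447385808 decimal

1447385808


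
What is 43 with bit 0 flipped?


43 ^ (1 << 0) = 43 ^ 1 = 42

42


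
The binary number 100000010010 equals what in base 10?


100000010010 in decimal = 2066

2066


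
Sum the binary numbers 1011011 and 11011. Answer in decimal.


1011011 + 11011 = 1110110 = 118

118


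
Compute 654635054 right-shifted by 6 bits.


0b100111000001001111000000101110 >> 6 = 0b100111000001001111000000 = 10228672

10228672


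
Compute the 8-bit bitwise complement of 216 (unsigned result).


~0b11011000 = 0b100111 = 39 (8-bit unsigned)

39


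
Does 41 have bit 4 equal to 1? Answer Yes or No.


0b101001, bit 4 = 0. No

No


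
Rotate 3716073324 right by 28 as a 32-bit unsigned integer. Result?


Rotate 0b11011101011111101100011101101100 right by 28 (32-bit) = 0b11010111111011000111011011001101 = 3622598349

3622598349


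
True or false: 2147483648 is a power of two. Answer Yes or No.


0b10000000000000000000000000000000. Only one bit set => Yes

Yes


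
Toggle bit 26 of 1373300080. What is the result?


1373300080 ^ (1 << 26) = 1373300080 ^ 67108864 = 1440408944

1440408944


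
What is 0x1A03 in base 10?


1A03 hex = 6659 decimal

6659


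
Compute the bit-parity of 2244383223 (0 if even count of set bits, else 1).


0b10000101110001101001000111110111 has 17 ones => parity 1

1
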